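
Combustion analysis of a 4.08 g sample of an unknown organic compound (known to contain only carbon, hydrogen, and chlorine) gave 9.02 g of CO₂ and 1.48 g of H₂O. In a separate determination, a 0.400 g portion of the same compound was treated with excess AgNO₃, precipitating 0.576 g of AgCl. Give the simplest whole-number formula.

mol C = 9.02 g CO₂ ÷ 44.009 g/mol = 0.2050 mol
mol H = 2 × 1.48 g H₂O ÷ 18.015 g/mol = 0.1643 mol
From the AgCl data: mol Cl per gram of compound = (0.576 ÷ 143.318) ÷ 0.400 = 0.01005 mol/g, so in the 4.08 g combustion sample mol Cl = 0.04099 mol
Divide by the smallest (0.04099 mol): C 5.000, H 4.008, Cl 1.000

C5H4Cl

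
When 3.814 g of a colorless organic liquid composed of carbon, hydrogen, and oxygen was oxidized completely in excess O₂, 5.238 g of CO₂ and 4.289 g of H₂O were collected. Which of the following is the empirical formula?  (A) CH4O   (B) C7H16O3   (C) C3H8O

mol C = 5.238 g CO₂ ÷ 44.009 g/mol = 0.11902 mol
mol H = 2 × 4.289 g H₂O ÷ 18.015 g/mol = 0.47616 mol
mass O = 3.814 − (1.4296 + 0.47997) = 1.9045 g → mol O = 1.9045 ÷ 15.999 = 0.11904 mol
Divide by the smallest (0.11902 mol): C 1.000, H 4.001, O 1.000

(A) CH4O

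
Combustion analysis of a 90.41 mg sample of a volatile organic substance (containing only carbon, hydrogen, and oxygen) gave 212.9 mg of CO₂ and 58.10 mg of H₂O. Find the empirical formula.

C3H4O

mol C = 0.2129 g CO₂ ÷ 44.009 g/mol = 0.0048376 mol
mol H = 2 × 0.05810 g H₂O ÷ 18.015 g/mol = 0.0064502 mol
mass O = 0.09041 − (0.058105 + 0.0065018) = 0.025803 g → mol O = 0.025803 ÷ 15.999 = 0.0016128 mol
Divide by the smallest (0.0016128 mol): C 3.000, H 3.999, O 1.000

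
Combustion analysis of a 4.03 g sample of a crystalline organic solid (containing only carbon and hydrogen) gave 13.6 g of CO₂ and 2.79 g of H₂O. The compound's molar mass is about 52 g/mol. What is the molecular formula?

C4H4

mol C = 13.6 g CO₂ ÷ 44.009 g/mol = 0.3090 mol
mol H = 2 × 2.79 g H₂O ÷ 18.015 g/mol = 0.3097 mol
Divide by the smallest (0.3090 mol): C 1.000, H 1.002
Empirical formula: CH
Empirical-formula mass = 13.02 g/mol; 52 ÷ 13.02 ≈ 4, so the molecular formula is C4H4.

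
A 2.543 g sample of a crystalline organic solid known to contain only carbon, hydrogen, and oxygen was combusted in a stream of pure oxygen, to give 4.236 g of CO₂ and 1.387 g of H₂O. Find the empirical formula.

C5H8O4

mol C = 4.236 g CO₂ ÷ 44.009 g/mol = 0.096253 mol
mol H = 2 × 1.387 g H₂O ÷ 18.015 g/mol = 0.15398 mol
mass O = 2.543 − (1.1561 + 0.15521) = 1.2317 g → mol O = 1.2317 ÷ 15.999 = 0.076985 mol
Divide by the smallest (0.076985 mol): C 1.250, H 2.000, O 1.000
Multiplying each by 4 gives whole numbers: C 5.00, H 8.00, O 4.00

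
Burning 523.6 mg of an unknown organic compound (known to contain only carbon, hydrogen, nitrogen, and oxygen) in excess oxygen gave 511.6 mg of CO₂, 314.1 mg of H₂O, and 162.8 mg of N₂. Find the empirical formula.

mol C = 0.5116 g CO₂ ÷ 44.009 g/mol = 0.011625 mol
mol H = 2 × 0.3141 g H₂O ÷ 18.015 g/mol = 0.034871 mol
mol N = 2 × 0.1628 g N₂ ÷ 28.014 g/mol = 0.011623 mol
mass O = 0.5236 − (0.13963 + 0.035150 + 0.16280) = 0.18602 g → mol O = 0.18602 ÷ 15.999 = 0.011627 mol
Divide by the smallest (0.011623 mol): C 1.000, H 3.000, N 1.000, O 1.000

CH3NO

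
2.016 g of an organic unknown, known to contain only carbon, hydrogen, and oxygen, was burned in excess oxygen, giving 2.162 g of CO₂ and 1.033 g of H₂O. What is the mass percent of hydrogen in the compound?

mol C = 2.162 g CO₂ ÷ 44.009 g/mol = 0.049126 mol
mol H = 2 × 1.033 g H₂O ÷ 18.015 g/mol = 0.11468 mol
mass O = 2.016 − (0.59006 + 0.11560) = 1.3103 g → mol O = 1.3103 ÷ 15.999 = 0.081902 mol
mass % H = 0.11560 g ÷ 2.016 g × 100%

5.73%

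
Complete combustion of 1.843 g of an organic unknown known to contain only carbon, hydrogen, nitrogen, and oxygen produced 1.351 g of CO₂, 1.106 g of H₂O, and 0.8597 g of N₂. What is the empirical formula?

mol C = 1.351 g CO₂ ÷ 44.009 g/mol = 0.030698 mol
mol H = 2 × 1.106 g H₂O ÷ 18.015 g/mol = 0.12279 mol
mol N = 2 × 0.8597 g N₂ ÷ 28.014 g/mol = 0.061376 mol
mass O = 1.843 − (0.36872 + 0.12377 + 0.85970) = 0.49081 g → mol O = 0.49081 ÷ 15.999 = 0.030678 mol
Divide by the smallest (0.030678 mol): C 1.001, H 4.002, N 2.001, O 1.000

CH4N2O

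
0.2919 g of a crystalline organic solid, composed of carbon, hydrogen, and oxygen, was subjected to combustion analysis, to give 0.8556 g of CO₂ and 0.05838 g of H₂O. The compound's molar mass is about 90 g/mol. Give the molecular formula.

C6H2O

mol C = 0.8556 g CO₂ ÷ 44.009 g/mol = 0.019441 mol
mol H = 2 × 0.05838 g H₂O ÷ 18.015 g/mol = 0.0064813 mol
mass O = 0.2919 − (0.23351 + 0.0065331) = 0.051855 g → mol O = 0.051855 ÷ 15.999 = 0.0032412 mol
Divide by the smallest (0.0032412 mol): C 5.998, H 2.000, O 1.000
Empirical formula: C6H2O
Empirical-formula mass = 90.08 g/mol; 90 ÷ 90.08 ≈ 1, so the molecular formula is C6H2O.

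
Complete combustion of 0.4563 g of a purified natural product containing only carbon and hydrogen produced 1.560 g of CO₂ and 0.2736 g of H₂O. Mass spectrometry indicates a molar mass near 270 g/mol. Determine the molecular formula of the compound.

C21H18

mol C = 1.560 g CO₂ ÷ 44.009 g/mol = 0.035447 mol
mol H = 2 × 0.2736 g H₂O ÷ 18.015 g/mol = 0.030375 mol
Divide by the smallest (0.030375 mol): C 1.167, H 1.000
Multiplying each by 6 gives whole numbers: C 7.00, H 6.00
Empirical formula: C7H6
Empirical-formula mass = 90.12 g/mol; 270 ÷ 90.12 ≈ 3, so the molecular formula is C21H18.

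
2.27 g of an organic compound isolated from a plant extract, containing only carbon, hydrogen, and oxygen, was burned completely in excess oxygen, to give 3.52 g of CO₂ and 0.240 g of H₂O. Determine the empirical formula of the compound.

C3HO3

mol C = 3.52 g CO₂ ÷ 44.009 g/mol = 0.07998 mol
mol H = 2 × 0.240 g H₂O ÷ 18.015 g/mol = 0.02664 mol
mass O = 2.27 − (0.9607 + 0.02686) = 1.282 g → mol O = 1.282 ÷ 15.999 = 0.08016 mol
Divide by the smallest (0.02664 mol): C 3.002, H 1.000, O 3.008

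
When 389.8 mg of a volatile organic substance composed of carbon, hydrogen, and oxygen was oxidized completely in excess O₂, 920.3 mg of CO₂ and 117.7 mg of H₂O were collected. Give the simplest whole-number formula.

C8H5O3

mol C = 0.9203 g CO₂ ÷ 44.009 g/mol = 0.020912 mol
mol H = 2 × 0.1177 g H₂O ÷ 18.015 g/mol = 0.013067 mol
mass O = 0.3898 − (0.25117 + 0.013171) = 0.12546 g → mol O = 0.12546 ÷ 15.999 = 0.0078417 mol
Divide by the smallest (0.0078417 mol): C 2.667, H 1.666, O 1.000
Multiplying each by 3 gives whole numbers: C 8.00, H 5.00, O 3.00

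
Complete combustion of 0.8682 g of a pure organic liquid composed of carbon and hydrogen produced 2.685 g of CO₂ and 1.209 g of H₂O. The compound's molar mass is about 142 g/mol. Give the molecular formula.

mol C = 2.685 g CO₂ ÷ 44.009 g/mol = 0.061010 mol
mol H = 2 × 1.209 g H₂O ÷ 18.015 g/mol = 0.13422 mol
Divide by the smallest (0.061010 mol): C 1.000, H 2.200
Multiplying each by 5 gives whole numbers: C 5.00, H 11.00
Empirical formula: C5H11
Empirical-formula mass = 71.14 g/mol; 142 ÷ 71.14 ≈ 2, so the molecular formula is C10H22.

C10H22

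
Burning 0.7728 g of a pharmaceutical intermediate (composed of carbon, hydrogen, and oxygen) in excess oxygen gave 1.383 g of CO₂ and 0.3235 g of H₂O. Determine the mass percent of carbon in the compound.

48.84%

mol C = 1.383 g CO₂ ÷ 44.009 g/mol = 0.031425 mol
mol H = 2 × 0.3235 g H₂O ÷ 18.015 g/mol = 0.035915 mol
mass O = 0.7728 − (0.37745 + 0.036202) = 0.35915 g → mol O = 0.35915 ÷ 15.999 = 0.022448 mol
mass % C = 0.37745 g ÷ 0.7728 g × 100%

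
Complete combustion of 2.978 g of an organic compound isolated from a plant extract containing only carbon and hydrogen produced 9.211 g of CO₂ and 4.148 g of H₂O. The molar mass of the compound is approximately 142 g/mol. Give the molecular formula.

C10H22

mol C = 9.211 g CO₂ ÷ 44.009 g/mol = 0.20930 mol
mol H = 2 × 4.148 g H₂O ÷ 18.015 g/mol = 0.46051 mol
Divide by the smallest (0.20930 mol): C 1.000, H 2.200
Multiplying each by 5 gives whole numbers: C 5.00, H 11.00
Empirical formula: C5H11
Empirical-formula mass = 71.14 g/mol; 142 ÷ 71.14 ≈ 2, so the molecular formula is C10H22.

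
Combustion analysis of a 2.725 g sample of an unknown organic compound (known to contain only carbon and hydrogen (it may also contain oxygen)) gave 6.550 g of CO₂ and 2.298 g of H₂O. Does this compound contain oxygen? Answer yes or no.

mol C = 6.550 g CO₂ ÷ 44.009 g/mol = 0.14883 mol
mol H = 2 × 2.298 g H₂O ÷ 18.015 g/mol = 0.25512 mol
C and H account for only 2.0448 g of the 2.725 g sample; the remaining 0.68020 g must be oxygen.

yes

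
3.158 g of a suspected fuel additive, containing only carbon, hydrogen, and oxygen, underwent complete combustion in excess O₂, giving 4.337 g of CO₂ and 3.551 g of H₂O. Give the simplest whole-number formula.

CH4O

mol C = 4.337 g CO₂ ÷ 44.009 g/mol = 0.098548 mol
mol H = 2 × 3.551 g H₂O ÷ 18.015 g/mol = 0.39423 mol
mass O = 3.158 − (1.1837 + 0.39738) = 1.5770 g → mol O = 1.5770 ÷ 15.999 = 0.098566 mol
Divide by the smallest (0.098548 mol): C 1.000, H 4.000, O 1.000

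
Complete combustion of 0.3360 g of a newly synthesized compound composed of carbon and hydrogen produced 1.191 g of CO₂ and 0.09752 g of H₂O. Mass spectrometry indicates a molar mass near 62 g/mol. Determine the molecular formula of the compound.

C5H2

mol C = 1.191 g CO₂ ÷ 44.009 g/mol = 0.027063 mol
mol H = 2 × 0.09752 g H₂O ÷ 18.015 g/mol = 0.010827 mol
Divide by the smallest (0.010827 mol): C 2.500, H 1.000
Multiplying each by 2 gives whole numbers: C 5.00, H 2.00
Empirical formula: C5H2
Empirical-formula mass = 62.07 g/mol; 62 ÷ 62.07 ≈ 1, so the molecular formula is C5H2.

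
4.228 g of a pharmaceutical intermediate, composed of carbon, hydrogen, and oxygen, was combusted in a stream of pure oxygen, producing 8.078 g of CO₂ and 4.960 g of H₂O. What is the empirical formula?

C2H6O

mol C = 8.078 g CO₂ ÷ 44.009 g/mol = 0.18355 mol
mol H = 2 × 4.960 g H₂O ÷ 18.015 g/mol = 0.55065 mol
mass O = 4.228 − (2.2047 + 0.55506) = 1.4683 g → mol O = 1.4683 ÷ 15.999 = 0.091773 mol
Divide by the smallest (0.091773 mol): C 2.000, H 6.000, O 1.000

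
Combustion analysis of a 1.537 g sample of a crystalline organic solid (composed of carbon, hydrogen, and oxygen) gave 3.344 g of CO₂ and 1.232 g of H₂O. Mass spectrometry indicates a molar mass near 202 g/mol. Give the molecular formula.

mol C = 3.344 g CO₂ ÷ 44.009 g/mol = 0.075984 mol
mol H = 2 × 1.232 g H₂O ÷ 18.015 g/mol = 0.13677 mol
mass O = 1.537 − (0.91265 + 0.13787) = 0.48648 g → mol O = 0.48648 ÷ 15.999 = 0.030407 mol
Divide by the smallest (0.030407 mol): C 2.499, H 4.498, O 1.000
Multiplying each by 2 gives whole numbers: C 5.00, H 9.00, O 2.00
Empirical formula: C5H9O2
Empirical-formula mass = 101.12 g/mol; 202 ÷ 101.12 ≈ 2, so the molecular formula is C10H18O4.

C10H18O4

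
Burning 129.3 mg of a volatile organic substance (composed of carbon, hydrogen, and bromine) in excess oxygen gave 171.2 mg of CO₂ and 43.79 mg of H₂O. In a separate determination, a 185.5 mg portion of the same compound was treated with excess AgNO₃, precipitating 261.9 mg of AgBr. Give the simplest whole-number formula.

C4H5Br

mol C = 0.1712 g CO₂ ÷ 44.009 g/mol = 0.0038901 mol
mol H = 2 × 0.04379 g H₂O ÷ 18.015 g/mol = 0.0048615 mol
From the AgBr data: mol Br per gram of compound = (0.2619 ÷ 187.772) ÷ 0.1855 = 0.0075190 mol/g, so in the 0.1293 g combustion sample mol Br = 0.00097221 mol
Divide by the smallest (0.00097221 mol): C 4.001, H 5.000, Br 1.000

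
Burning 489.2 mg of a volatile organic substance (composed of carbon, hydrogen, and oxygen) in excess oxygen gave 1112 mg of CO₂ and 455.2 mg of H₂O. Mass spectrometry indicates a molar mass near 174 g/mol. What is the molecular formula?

mol C = 1.112 g CO₂ ÷ 44.009 g/mol = 0.025268 mol
mol H = 2 × 0.4552 g H₂O ÷ 18.015 g/mol = 0.050536 mol
mass O = 0.4892 − (0.30349 + 0.050940) = 0.13477 g → mol O = 0.13477 ÷ 15.999 = 0.0084237 mol
Divide by the smallest (0.0084237 mol): C 3.000, H 5.999, O 1.000
Empirical formula: C3H6O
Empirical-formula mass = 58.08 g/mol; 174 ÷ 58.08 ≈ 3, so the molecular formula is C9H18O3.

C9H18O3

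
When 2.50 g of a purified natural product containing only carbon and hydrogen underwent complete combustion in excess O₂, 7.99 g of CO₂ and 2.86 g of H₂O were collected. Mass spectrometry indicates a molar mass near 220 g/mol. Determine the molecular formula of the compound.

mol C = 7.99 g CO₂ ÷ 44.009 g/mol = 0.1816 mol
mol H = 2 × 2.86 g H₂O ÷ 18.015 g/mol = 0.3175 mol
Divide by the smallest (0.1816 mol): C 1.000, H 1.749
Multiplying each by 4 gives whole numbers: C 4.00, H 7.00
Empirical formula: C4H7
Empirical-formula mass = 55.10 g/mol; 220 ÷ 55.10 ≈ 4, so the molecular formula is C16H28.

C16H28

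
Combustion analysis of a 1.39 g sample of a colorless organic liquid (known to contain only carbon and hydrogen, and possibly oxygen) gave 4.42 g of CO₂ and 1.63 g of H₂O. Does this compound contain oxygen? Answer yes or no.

mol C = 4.42 g CO₂ ÷ 44.009 g/mol = 0.1004 mol
mol H = 2 × 1.63 g H₂O ÷ 18.015 g/mol = 0.1810 mol
C and H together account for 1.389 g — essentially the entire 1.39 g sample — so the compound contains no oxygen.

no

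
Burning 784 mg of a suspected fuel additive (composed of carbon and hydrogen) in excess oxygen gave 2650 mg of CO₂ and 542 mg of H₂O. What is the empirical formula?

mol C = 2.65 g CO₂ ÷ 44.009 g/mol = 0.06021 mol
mol H = 2 × 0.542 g H₂O ÷ 18.015 g/mol = 0.06017 mol
Divide by the smallest (0.06017 mol): C 1.001, H 1.000

CH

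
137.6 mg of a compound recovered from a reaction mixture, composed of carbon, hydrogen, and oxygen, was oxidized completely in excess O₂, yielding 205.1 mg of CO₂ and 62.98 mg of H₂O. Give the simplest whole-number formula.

mol C = 0.2051 g CO₂ ÷ 44.009 g/mol = 0.0046604 mol
mol H = 2 × 0.06298 g H₂O ÷ 18.015 g/mol = 0.0069920 mol
mass O = 0.1376 − (0.055976 + 0.0070479) = 0.074576 g → mol O = 0.074576 ÷ 15.999 = 0.0046613 mol
Divide by the smallest (0.0046604 mol): C 1.000, H 1.500, O 1.000
Multiplying each by 2 gives whole numbers: C 2.00, H 3.00, O 2.00

C2H3O2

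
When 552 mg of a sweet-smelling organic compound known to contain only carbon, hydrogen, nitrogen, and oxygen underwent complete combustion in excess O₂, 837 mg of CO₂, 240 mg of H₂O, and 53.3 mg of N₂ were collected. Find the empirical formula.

C5H7NO4

mol C = 0.837 g CO₂ ÷ 44.009 g/mol = 0.01902 mol
mol H = 2 × 0.240 g H₂O ÷ 18.015 g/mol = 0.02664 mol
mol N = 2 × 0.0533 g N₂ ÷ 28.014 g/mol = 0.003805 mol
mass O = 0.552 − (0.2284 + 0.02686 + 0.05330) = 0.2434 g → mol O = 0.2434 ÷ 15.999 = 0.01521 mol
Divide by the smallest (0.003805 mol): C 4.998, H 7.002, N 1.000, O 3.998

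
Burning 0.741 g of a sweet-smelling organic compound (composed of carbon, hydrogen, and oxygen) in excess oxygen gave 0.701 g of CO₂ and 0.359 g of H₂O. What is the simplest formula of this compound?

mol C = 0.701 g CO₂ ÷ 44.009 g/mol = 0.01593 mol
mol H = 2 × 0.359 g H₂O ÷ 18.015 g/mol = 0.03986 mol
mass O = 0.741 − (0.1913 + 0.04017) = 0.5095 g → mol O = 0.5095 ÷ 15.999 = 0.03185 mol
Divide by the smallest (0.01593 mol): C 1.000, H 2.502, O 1.999
Multiplying each by 2 gives whole numbers: C 2.00, H 5.00, O 4.00

C2H5O4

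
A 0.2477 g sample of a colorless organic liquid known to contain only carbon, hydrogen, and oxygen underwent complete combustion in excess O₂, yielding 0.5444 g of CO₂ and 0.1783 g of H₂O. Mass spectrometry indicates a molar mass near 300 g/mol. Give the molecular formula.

C15H24O6

mol C = 0.5444 g CO₂ ÷ 44.009 g/mol = 0.012370 mol
mol H = 2 × 0.1783 g H₂O ÷ 18.015 g/mol = 0.019795 mol
mass O = 0.2477 − (0.14858 + 0.019953) = 0.079169 g → mol O = 0.079169 ÷ 15.999 = 0.0049483 mol
Divide by the smallest (0.0049483 mol): C 2.500, H 4.000, O 1.000
Multiplying each by 2 gives whole numbers: C 5.00, H 8.00, O 2.00
Empirical formula: C5H8O2
Empirical-formula mass = 100.12 g/mol; 300 ÷ 100.12 ≈ 3, so the molecular formula is C15H24O6.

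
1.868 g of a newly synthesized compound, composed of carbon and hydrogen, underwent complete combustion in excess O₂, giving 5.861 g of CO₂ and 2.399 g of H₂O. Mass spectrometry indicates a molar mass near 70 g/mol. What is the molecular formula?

C5H10

mol C = 5.861 g CO₂ ÷ 44.009 g/mol = 0.13318 mol
mol H = 2 × 2.399 g H₂O ÷ 18.015 g/mol = 0.26633 mol
Divide by the smallest (0.13318 mol): C 1.000, H 2.000
Empirical formula: CH2
Empirical-formula mass = 14.03 g/mol; 70 ÷ 14.03 ≈ 5, so the molecular formula is C5H10.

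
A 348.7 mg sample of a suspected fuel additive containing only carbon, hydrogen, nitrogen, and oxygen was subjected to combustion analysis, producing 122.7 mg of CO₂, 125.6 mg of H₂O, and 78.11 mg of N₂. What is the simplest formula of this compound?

CH5N2O5

mol C = 0.1227 g CO₂ ÷ 44.009 g/mol = 0.0027881 mol
mol H = 2 × 0.1256 g H₂O ÷ 18.015 g/mol = 0.013944 mol
mol N = 2 × 0.07811 g N₂ ÷ 28.014 g/mol = 0.0055765 mol
mass O = 0.3487 − (0.033487 + 0.014055 + 0.078110) = 0.22305 g → mol O = 0.22305 ÷ 15.999 = 0.013941 mol
Divide by the smallest (0.0027881 mol): C 1.000, H 5.001, N 2.000, O 5.000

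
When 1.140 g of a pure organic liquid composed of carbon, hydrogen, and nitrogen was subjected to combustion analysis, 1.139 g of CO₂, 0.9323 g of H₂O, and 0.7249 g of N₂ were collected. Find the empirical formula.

CH4N2

mol C = 1.139 g CO₂ ÷ 44.009 g/mol = 0.025881 mol
mol H = 2 × 0.9323 g H₂O ÷ 18.015 g/mol = 0.10350 mol
mol N = 2 × 0.7249 g N₂ ÷ 28.014 g/mol = 0.051753 mol
Divide by the smallest (0.025881 mol): C 1.000, H 3.999, N 2.000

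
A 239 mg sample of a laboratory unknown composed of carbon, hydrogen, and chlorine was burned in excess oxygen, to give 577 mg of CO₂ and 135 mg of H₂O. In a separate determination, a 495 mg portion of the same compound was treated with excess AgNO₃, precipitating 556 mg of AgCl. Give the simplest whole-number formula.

C7H8Cl

mol C = 0.577 g CO₂ ÷ 44.009 g/mol = 0.01311 mol
mol H = 2 × 0.135 g H₂O ÷ 18.015 g/mol = 0.01499 mol
From the AgCl data: mol Cl per gram of compound = (0.556 ÷ 143.318) ÷ 0.495 = 0.007837 mol/g, so in the 0.239 g combustion sample mol Cl = 0.001873 mol
Divide by the smallest (0.001873 mol): C 7.000, H 8.001, Cl 1.000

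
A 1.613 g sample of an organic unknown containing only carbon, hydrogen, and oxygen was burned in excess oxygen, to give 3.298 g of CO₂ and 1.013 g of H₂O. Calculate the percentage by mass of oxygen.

37.17%

mol C = 3.298 g CO₂ ÷ 44.009 g/mol = 0.074939 mol
mol H = 2 × 1.013 g H₂O ÷ 18.015 g/mol = 0.11246 mol
mass O = 1.613 − (0.90009 + 0.11336) = 0.59954 g → mol O = 0.59954 ÷ 15.999 = 0.037474 mol
mass % O = 0.59954 g ÷ 1.613 g × 100%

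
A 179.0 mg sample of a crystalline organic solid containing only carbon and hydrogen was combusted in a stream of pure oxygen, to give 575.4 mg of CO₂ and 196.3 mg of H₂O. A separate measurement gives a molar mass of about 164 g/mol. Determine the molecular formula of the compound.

mol C = 0.5754 g CO₂ ÷ 44.009 g/mol = 0.013075 mol
mol H = 2 × 0.1963 g H₂O ÷ 18.015 g/mol = 0.021793 mol
Divide by the smallest (0.013075 mol): C 1.000, H 1.667
Multiplying each by 3 gives whole numbers: C 3.00, H 5.00
Empirical formula: C3H5
Empirical-formula mass = 41.07 g/mol; 164 ÷ 41.07 ≈ 4, so the molecular formula is C12H20.

C12H20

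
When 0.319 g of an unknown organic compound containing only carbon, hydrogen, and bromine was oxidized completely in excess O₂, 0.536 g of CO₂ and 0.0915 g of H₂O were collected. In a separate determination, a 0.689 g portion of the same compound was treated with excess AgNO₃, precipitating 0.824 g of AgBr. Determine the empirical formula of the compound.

mol C = 0.536 g CO₂ ÷ 44.009 g/mol = 0.01218 mol
mol H = 2 × 0.0915 g H₂O ÷ 18.015 g/mol = 0.01016 mol
From the AgBr data: mol Br per gram of compound = (0.824 ÷ 187.772) ÷ 0.689 = 0.006369 mol/g, so in the 0.319 g combustion sample mol Br = 0.002032 mol
Divide by the smallest (0.002032 mol): C 5.995, H 5.000, Br 1.000

C6H5Br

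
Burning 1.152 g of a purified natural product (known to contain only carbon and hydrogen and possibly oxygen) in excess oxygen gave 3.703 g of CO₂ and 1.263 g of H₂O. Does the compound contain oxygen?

no

mol C = 3.703 g CO₂ ÷ 44.009 g/mol = 0.084142 mol
mol H = 2 × 1.263 g H₂O ÷ 18.015 g/mol = 0.14022 mol
C and H together account for 1.1520 g — essentially the entire 1.152 g sample — so the compound contains no oxygen.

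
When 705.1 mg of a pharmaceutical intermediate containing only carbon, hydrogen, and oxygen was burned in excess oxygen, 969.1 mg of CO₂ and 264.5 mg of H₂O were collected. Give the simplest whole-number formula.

C6H8O7

mol C = 0.9691 g CO₂ ÷ 44.009 g/mol = 0.022020 mol
mol H = 2 × 0.2645 g H₂O ÷ 18.015 g/mol = 0.029364 mol
mass O = 0.7051 − (0.26449 + 0.029599) = 0.41101 g → mol O = 0.41101 ÷ 15.999 = 0.025690 mol
Divide by the smallest (0.022020 mol): C 1.000, H 1.334, O 1.167
Multiplying each by 6 gives whole numbers: C 6.00, H 8.00, O 7.00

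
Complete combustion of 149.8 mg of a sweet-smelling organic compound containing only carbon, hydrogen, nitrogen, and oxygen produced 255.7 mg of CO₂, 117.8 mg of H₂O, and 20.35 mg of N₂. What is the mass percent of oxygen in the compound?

31.03%

mol C = 0.2557 g CO₂ ÷ 44.009 g/mol = 0.0058102 mol
mol H = 2 × 0.1178 g H₂O ÷ 18.015 g/mol = 0.013078 mol
mol N = 2 × 0.02035 g N₂ ÷ 28.014 g/mol = 0.0014528 mol
mass O = 0.1498 − (0.069786 + 0.013183 + 0.020350) = 0.046481 g → mol O = 0.046481 ÷ 15.999 = 0.0029053 mol
mass % O = 0.046481 g ÷ 0.1498 g × 100%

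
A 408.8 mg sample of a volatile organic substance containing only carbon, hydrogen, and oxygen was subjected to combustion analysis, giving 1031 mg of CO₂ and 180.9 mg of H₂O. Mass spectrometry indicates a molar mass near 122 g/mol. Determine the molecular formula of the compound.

mol C = 1.031 g CO₂ ÷ 44.009 g/mol = 0.023427 mol
mol H = 2 × 0.1809 g H₂O ÷ 18.015 g/mol = 0.020083 mol
mass O = 0.4088 − (0.28138 + 0.020244) = 0.10717 g → mol O = 0.10717 ÷ 15.999 = 0.0066988 mol
Divide by the smallest (0.0066988 mol): C 3.497, H 2.998, O 1.000
Multiplying each by 2 gives whole numbers: C 6.99, H 6.00, O 2.00
Empirical formula: C7H6O2
Empirical-formula mass = 122.12 g/mol; 122 ÷ 122.12 ≈ 1, so the molecular formula is C7H6O2.

C7H6O2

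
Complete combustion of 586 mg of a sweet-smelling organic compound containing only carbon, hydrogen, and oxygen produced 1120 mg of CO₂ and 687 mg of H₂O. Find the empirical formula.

C2H6O

mol C = 1.12 g CO₂ ÷ 44.009 g/mol = 0.02545 mol
mol H = 2 × 0.687 g H₂O ÷ 18.015 g/mol = 0.07627 mol
mass O = 0.586 − (0.3057 + 0.07688) = 0.2034 g → mol O = 0.2034 ÷ 15.999 = 0.01272 mol
Divide by the smallest (0.01272 mol): C 2.001, H 5.998, O 1.000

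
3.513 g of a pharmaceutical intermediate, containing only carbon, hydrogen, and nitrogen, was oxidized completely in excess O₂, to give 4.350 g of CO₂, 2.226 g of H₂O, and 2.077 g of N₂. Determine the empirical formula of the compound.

C2H5N3

mol C = 4.350 g CO₂ ÷ 44.009 g/mol = 0.098843 mol
mol H = 2 × 2.226 g H₂O ÷ 18.015 g/mol = 0.24713 mol
mol N = 2 × 2.077 g N₂ ÷ 28.014 g/mol = 0.14828 mol
Divide by the smallest (0.098843 mol): C 1.000, H 2.500, N 1.500
Multiplying each by 2 gives whole numbers: C 2.00, H 5.00, N 3.00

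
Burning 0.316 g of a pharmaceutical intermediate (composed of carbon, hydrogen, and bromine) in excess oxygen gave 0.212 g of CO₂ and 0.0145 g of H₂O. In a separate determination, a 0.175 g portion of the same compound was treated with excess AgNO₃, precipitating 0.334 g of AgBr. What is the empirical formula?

mol C = 0.212 g CO₂ ÷ 44.009 g/mol = 0.004817 mol
mol H = 2 × 0.0145 g H₂O ÷ 18.015 g/mol = 0.001610 mol
From the AgBr data: mol Br per gram of compound = (0.334 ÷ 187.772) ÷ 0.175 = 0.01016 mol/g, so in the 0.316 g combustion sample mol Br = 0.003212 mol
Divide by the smallest (0.001610 mol): C 2.992, H 1.000, Br 1.995

C3HBr2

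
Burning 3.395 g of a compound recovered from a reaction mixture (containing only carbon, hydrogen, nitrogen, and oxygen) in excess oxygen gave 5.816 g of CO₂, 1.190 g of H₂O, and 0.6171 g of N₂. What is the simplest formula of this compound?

C6H6N2O3

mol C = 5.816 g CO₂ ÷ 44.009 g/mol = 0.13215 mol
mol H = 2 × 1.190 g H₂O ÷ 18.015 g/mol = 0.13211 mol
mol N = 2 × 0.6171 g N₂ ÷ 28.014 g/mol = 0.044057 mol
mass O = 3.395 − (1.5873 + 0.13317 + 0.61710) = 1.0574 g → mol O = 1.0574 ÷ 15.999 = 0.066093 mol
Divide by the smallest (0.044057 mol): C 3.000, H 2.999, N 1.000, O 1.500
Multiplying each by 2 gives whole numbers: C 6.00, H 6.00, N 2.00, O 3.00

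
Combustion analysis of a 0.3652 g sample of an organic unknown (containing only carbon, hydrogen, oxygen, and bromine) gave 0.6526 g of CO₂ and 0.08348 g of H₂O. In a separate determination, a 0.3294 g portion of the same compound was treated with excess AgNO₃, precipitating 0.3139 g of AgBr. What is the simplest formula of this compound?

mol C = 0.6526 g CO₂ ÷ 44.009 g/mol = 0.014829 mol
mol H = 2 × 0.08348 g H₂O ÷ 18.015 g/mol = 0.0092678 mol
From the AgBr data: mol Br per gram of compound = (0.3139 ÷ 187.772) ÷ 0.3294 = 0.0050750 mol/g, so in the 0.3652 g combustion sample mol Br = 0.0018534 mol
mass O = 0.3652 − (0.17811 + 0.0093420 + 0.14809) = 0.029656 g → mol O = 0.029656 ÷ 15.999 = 0.0018536 mol
Divide by the smallest (0.0018534 mol): C 8.001, H 5.000, Br 1.000, O 1.000

C8H5BrO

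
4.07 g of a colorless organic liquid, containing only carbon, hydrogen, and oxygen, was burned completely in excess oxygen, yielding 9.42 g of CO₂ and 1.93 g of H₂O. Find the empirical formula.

mol C = 9.42 g CO₂ ÷ 44.009 g/mol = 0.2140 mol
mol H = 2 × 1.93 g H₂O ÷ 18.015 g/mol = 0.2143 mol
mass O = 4.07 − (2.571 + 0.2160) = 1.283 g → mol O = 1.283 ÷ 15.999 = 0.08020 mol
Divide by the smallest (0.08020 mol): C 2.669, H 2.672, O 1.000
Multiplying each by 3 gives whole numbers: C 8.01, H 8.02, O 3.00

C8H8O3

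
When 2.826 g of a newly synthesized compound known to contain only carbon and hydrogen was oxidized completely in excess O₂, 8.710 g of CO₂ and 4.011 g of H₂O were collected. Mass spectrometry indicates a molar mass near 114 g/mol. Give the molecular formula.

mol C = 8.710 g CO₂ ÷ 44.009 g/mol = 0.19791 mol
mol H = 2 × 4.011 g H₂O ÷ 18.015 g/mol = 0.44530 mol
Divide by the smallest (0.19791 mol): C 1.000, H 2.250
Multiplying each by 4 gives whole numbers: C 4.00, H 9.00
Empirical formula: C4H9
Empirical-formula mass = 57.12 g/mol; 114 ÷ 57.12 ≈ 2, so the molecular formula is C8H18.

C8H18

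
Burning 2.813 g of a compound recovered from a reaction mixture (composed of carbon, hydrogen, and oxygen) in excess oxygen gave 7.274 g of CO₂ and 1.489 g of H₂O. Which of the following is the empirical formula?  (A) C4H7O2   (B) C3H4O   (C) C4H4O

mol C = 7.274 g CO₂ ÷ 44.009 g/mol = 0.16528 mol
mol H = 2 × 1.489 g H₂O ÷ 18.015 g/mol = 0.16531 mol
mass O = 2.813 − (1.9852 + 0.16663) = 0.66114 g → mol O = 0.66114 ÷ 15.999 = 0.041324 mol
Divide by the smallest (0.041324 mol): C 4.000, H 4.000, O 1.000

(C) C4H4O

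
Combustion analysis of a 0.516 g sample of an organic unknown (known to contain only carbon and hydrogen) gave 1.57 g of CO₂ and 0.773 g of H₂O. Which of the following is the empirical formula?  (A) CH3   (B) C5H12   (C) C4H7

mol C = 1.57 g CO₂ ÷ 44.009 g/mol = 0.03567 mol
mol H = 2 × 0.773 g H₂O ÷ 18.015 g/mol = 0.08582 mol
Divide by the smallest (0.03567 mol): C 1.000, H 2.406
Multiplying each by 5 gives whole numbers: C 5.00, H 12.03

(B) C5H12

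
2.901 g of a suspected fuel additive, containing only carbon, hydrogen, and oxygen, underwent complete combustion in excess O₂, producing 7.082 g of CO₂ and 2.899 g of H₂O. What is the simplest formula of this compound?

C4H8O

mol C = 7.082 g CO₂ ÷ 44.009 g/mol = 0.16092 mol
mol H = 2 × 2.899 g H₂O ÷ 18.015 g/mol = 0.32184 mol
mass O = 2.901 − (1.9328 + 0.32442) = 0.64375 g → mol O = 0.64375 ÷ 15.999 = 0.040237 mol
Divide by the smallest (0.040237 mol): C 3.999, H 7.999, O 1.000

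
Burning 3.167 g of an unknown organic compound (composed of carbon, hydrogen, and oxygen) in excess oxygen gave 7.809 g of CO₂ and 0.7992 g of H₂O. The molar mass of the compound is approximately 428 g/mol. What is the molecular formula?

mol C = 7.809 g CO₂ ÷ 44.009 g/mol = 0.17744 mol
mol H = 2 × 0.7992 g H₂O ÷ 18.015 g/mol = 0.088726 mol
mass O = 3.167 − (2.1312 + 0.089436) = 0.94632 g → mol O = 0.94632 ÷ 15.999 = 0.059149 mol
Divide by the smallest (0.059149 mol): C 3.000, H 1.500, O 1.000
Multiplying each by 2 gives whole numbers: C 6.00, H 3.00, O 2.00
Empirical formula: C6H3O2
Empirical-formula mass = 107.09 g/mol; 428 ÷ 107.09 ≈ 4, so the molecular formula is C24H12O8.

C24H12O8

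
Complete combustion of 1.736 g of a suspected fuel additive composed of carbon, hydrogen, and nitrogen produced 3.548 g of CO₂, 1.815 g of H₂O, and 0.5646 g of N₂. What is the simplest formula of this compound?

mol C = 3.548 g CO₂ ÷ 44.009 g/mol = 0.080620 mol
mol H = 2 × 1.815 g H₂O ÷ 18.015 g/mol = 0.20150 mol
mol N = 2 × 0.5646 g N₂ ÷ 28.014 g/mol = 0.040308 mol
Divide by the smallest (0.040308 mol): C 2.000, H 4.999, N 1.000

C2H5N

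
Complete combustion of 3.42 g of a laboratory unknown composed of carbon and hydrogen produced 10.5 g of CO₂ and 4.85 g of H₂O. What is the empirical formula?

mol C = 10.5 g CO₂ ÷ 44.009 g/mol = 0.2386 mol
mol H = 2 × 4.85 g H₂O ÷ 18.015 g/mol = 0.5384 mol
Divide by the smallest (0.2386 mol): C 1.000, H 2.257
Multiplying each by 4 gives whole numbers: C 4.00, H 9.03

C4H9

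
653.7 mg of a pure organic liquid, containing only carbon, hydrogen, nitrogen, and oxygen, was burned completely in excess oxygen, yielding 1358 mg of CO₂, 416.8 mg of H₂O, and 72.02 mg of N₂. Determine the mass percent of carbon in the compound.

mol C = 1.358 g CO₂ ÷ 44.009 g/mol = 0.030857 mol
mol H = 2 × 0.4168 g H₂O ÷ 18.015 g/mol = 0.046273 mol
mol N = 2 × 0.07202 g N₂ ÷ 28.014 g/mol = 0.0051417 mol
mass O = 0.6537 − (0.37063 + 0.046643 + 0.072020) = 0.16441 g → mol O = 0.16441 ÷ 15.999 = 0.010276 mol
mass % C = 0.37063 g ÷ 0.6537 g × 100%

56.70%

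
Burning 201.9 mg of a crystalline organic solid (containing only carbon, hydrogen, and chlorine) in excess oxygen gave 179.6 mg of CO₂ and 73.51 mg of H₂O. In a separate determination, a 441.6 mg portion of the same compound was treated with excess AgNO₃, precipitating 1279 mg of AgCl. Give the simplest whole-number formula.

CH2Cl

mol C = 0.1796 g CO₂ ÷ 44.009 g/mol = 0.0040810 mol
mol H = 2 × 0.07351 g H₂O ÷ 18.015 g/mol = 0.0081610 mol
From the AgCl data: mol Cl per gram of compound = (1.279 ÷ 143.318) ÷ 0.4416 = 0.020209 mol/g, so in the 0.2019 g combustion sample mol Cl = 0.0040802 mol
Divide by the smallest (0.0040802 mol): C 1.000, H 2.000, Cl 1.000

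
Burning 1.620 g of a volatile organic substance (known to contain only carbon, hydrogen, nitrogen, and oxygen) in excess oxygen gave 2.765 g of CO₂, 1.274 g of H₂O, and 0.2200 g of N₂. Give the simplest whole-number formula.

C4H9NO2

mol C = 2.765 g CO₂ ÷ 44.009 g/mol = 0.062828 mol
mol H = 2 × 1.274 g H₂O ÷ 18.015 g/mol = 0.14144 mol
mol N = 2 × 0.2200 g N₂ ÷ 28.014 g/mol = 0.015706 mol
mass O = 1.620 − (0.75463 + 0.14257 + 0.22000) = 0.50280 g → mol O = 0.50280 ÷ 15.999 = 0.031427 mol
Divide by the smallest (0.015706 mol): C 4.000, H 9.005, N 1.000, O 2.001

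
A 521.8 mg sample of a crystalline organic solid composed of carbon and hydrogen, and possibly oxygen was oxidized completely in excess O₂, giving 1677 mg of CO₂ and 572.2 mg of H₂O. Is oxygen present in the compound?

mol C = 1.677 g CO₂ ÷ 44.009 g/mol = 0.038106 mol
mol H = 2 × 0.5722 g H₂O ÷ 18.015 g/mol = 0.063525 mol
C and H together account for 0.52172 g — essentially the entire 0.5218 g sample — so the compound contains no oxygen.

no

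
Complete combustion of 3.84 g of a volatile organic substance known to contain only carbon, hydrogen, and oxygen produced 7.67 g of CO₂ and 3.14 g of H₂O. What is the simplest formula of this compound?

mol C = 7.67 g CO₂ ÷ 44.009 g/mol = 0.1743 mol
mol H = 2 × 3.14 g H₂O ÷ 18.015 g/mol = 0.3486 mol
mass O = 3.84 − (2.093 + 0.3514) = 1.395 g → mol O = 1.395 ÷ 15.999 = 0.08721 mol
Divide by the smallest (0.08721 mol): C 1.998, H 3.997, O 1.000

C2H4O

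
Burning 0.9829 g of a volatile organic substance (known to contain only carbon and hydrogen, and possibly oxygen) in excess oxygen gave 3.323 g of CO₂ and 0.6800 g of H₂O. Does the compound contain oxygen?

no

mol C = 3.323 g CO₂ ÷ 44.009 g/mol = 0.075507 mol
mol H = 2 × 0.6800 g H₂O ÷ 18.015 g/mol = 0.075493 mol
C and H together account for 0.98301 g — essentially the entire 0.9829 g sample — so the compound contains no oxygen.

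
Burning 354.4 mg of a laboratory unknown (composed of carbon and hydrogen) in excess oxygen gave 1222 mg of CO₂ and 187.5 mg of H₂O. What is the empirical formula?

C4H3

mol C = 1.222 g CO₂ ÷ 44.009 g/mol = 0.027767 mol
mol H = 2 × 0.1875 g H₂O ÷ 18.015 g/mol = 0.020816 mol
Divide by the smallest (0.020816 mol): C 1.334, H 1.000
Multiplying each by 3 gives whole numbers: C 4.00, H 3.00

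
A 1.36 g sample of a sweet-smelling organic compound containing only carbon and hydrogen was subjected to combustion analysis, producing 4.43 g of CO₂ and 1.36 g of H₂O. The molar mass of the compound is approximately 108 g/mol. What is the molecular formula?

C8H12

mol C = 4.43 g CO₂ ÷ 44.009 g/mol = 0.1007 mol
mol H = 2 × 1.36 g H₂O ÷ 18.015 g/mol = 0.1510 mol
Divide by the smallest (0.1007 mol): C 1.000, H 1.500
Multiplying each by 2 gives whole numbers: C 2.00, H 3.00
Empirical formula: C2H3
Empirical-formula mass = 27.05 g/mol; 108 ÷ 27.05 ≈ 4, so the molecular formula is C8H12.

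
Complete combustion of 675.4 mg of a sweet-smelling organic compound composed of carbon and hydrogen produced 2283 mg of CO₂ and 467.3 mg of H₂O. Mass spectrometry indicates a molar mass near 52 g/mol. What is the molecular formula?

mol C = 2.283 g CO₂ ÷ 44.009 g/mol = 0.051876 mol
mol H = 2 × 0.4673 g H₂O ÷ 18.015 g/mol = 0.051879 mol
Divide by the smallest (0.051876 mol): C 1.000, H 1.000
Empirical formula: CH
Empirical-formula mass = 13.02 g/mol; 52 ÷ 13.02 ≈ 4, so the molecular formula is C4H4.

C4H4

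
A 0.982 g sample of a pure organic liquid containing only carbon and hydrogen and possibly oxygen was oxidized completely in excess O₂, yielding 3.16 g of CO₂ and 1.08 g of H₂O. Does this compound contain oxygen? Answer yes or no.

no

mol C = 3.16 g CO₂ ÷ 44.009 g/mol = 0.07180 mol
mol H = 2 × 1.08 g H₂O ÷ 18.015 g/mol = 0.1199 mol
C and H together account for 0.9833 g — essentially the entire 0.982 g sample — so the compound contains no oxygen.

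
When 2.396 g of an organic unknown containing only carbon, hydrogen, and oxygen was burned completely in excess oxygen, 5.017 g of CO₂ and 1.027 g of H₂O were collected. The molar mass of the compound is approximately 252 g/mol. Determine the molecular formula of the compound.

C12H12O6

mol C = 5.017 g CO₂ ÷ 44.009 g/mol = 0.11400 mol
mol H = 2 × 1.027 g H₂O ÷ 18.015 g/mol = 0.11402 mol
mass O = 2.396 − (1.3692 + 0.11493) = 0.91182 g → mol O = 0.91182 ÷ 15.999 = 0.056993 mol
Divide by the smallest (0.056993 mol): C 2.000, H 2.001, O 1.000
Empirical formula: C2H2O
Empirical-formula mass = 42.04 g/mol; 252 ÷ 42.04 ≈ 6, so the molecular formula is C12H12O6.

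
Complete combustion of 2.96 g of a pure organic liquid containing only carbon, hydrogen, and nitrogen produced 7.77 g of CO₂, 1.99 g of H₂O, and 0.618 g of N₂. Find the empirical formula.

mol C = 7.77 g CO₂ ÷ 44.009 g/mol = 0.1766 mol
mol H = 2 × 1.99 g H₂O ÷ 18.015 g/mol = 0.2209 mol
mol N = 2 × 0.618 g N₂ ÷ 28.014 g/mol = 0.04412 mol
Divide by the smallest (0.04412 mol): C 4.002, H 5.007, N 1.000

C4H5N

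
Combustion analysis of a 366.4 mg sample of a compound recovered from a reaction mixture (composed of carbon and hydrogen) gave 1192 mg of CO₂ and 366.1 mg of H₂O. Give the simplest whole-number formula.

C2H3

mol C = 1.192 g CO₂ ÷ 44.009 g/mol = 0.027085 mol
mol H = 2 × 0.3661 g H₂O ÷ 18.015 g/mol = 0.040644 mol
Divide by the smallest (0.027085 mol): C 1.000, H 1.501
Multiplying each by 2 gives whole numbers: C 2.00, H 3.00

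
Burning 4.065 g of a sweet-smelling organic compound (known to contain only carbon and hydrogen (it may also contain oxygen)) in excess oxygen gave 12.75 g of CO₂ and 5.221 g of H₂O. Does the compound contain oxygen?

mol C = 12.75 g CO₂ ÷ 44.009 g/mol = 0.28971 mol
mol H = 2 × 5.221 g H₂O ÷ 18.015 g/mol = 0.57963 mol
C and H together account for 4.0640 g — essentially the entire 4.065 g sample — so the compound contains no oxygen.

no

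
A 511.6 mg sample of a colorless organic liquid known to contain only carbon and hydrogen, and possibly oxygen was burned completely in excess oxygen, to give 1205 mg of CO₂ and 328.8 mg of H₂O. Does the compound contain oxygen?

yes

mol C = 1.205 g CO₂ ÷ 44.009 g/mol = 0.027381 mol
mol H = 2 × 0.3288 g H₂O ÷ 18.015 g/mol = 0.036503 mol
C and H account for only 0.36567 g of the 0.5116 g sample; the remaining 0.14593 g must be oxygen.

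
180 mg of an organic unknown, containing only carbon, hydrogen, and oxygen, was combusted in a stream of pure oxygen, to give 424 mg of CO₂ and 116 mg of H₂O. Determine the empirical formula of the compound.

C3H4O

mol C = 0.424 g CO₂ ÷ 44.009 g/mol = 0.009634 mol
mol H = 2 × 0.116 g H₂O ÷ 18.015 g/mol = 0.01288 mol
mass O = 0.180 − (0.1157 + 0.01298) = 0.05130 g → mol O = 0.05130 ÷ 15.999 = 0.003206 mol
Divide by the smallest (0.003206 mol): C 3.005, H 4.016, O 1.000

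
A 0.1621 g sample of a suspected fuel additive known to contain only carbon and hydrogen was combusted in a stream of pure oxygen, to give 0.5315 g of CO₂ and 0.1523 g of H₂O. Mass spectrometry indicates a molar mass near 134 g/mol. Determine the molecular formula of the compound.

mol C = 0.5315 g CO₂ ÷ 44.009 g/mol = 0.012077 mol
mol H = 2 × 0.1523 g H₂O ÷ 18.015 g/mol = 0.016908 mol
Divide by the smallest (0.012077 mol): C 1.000, H 1.400
Multiplying each by 5 gives whole numbers: C 5.00, H 7.00
Empirical formula: C5H7
Empirical-formula mass = 67.11 g/mol; 134 ÷ 67.11 ≈ 2, so the molecular formula is C10H14.

C10H14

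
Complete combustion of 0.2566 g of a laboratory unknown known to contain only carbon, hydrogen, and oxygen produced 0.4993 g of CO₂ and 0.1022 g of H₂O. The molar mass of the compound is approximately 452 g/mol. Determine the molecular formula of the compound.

C20H20O12

mol C = 0.4993 g CO₂ ÷ 44.009 g/mol = 0.011345 mol
mol H = 2 × 0.1022 g H₂O ÷ 18.015 g/mol = 0.011346 mol
mass O = 0.2566 − (0.13627 + 0.011437) = 0.10889 g → mol O = 0.10889 ÷ 15.999 = 0.0068063 mol
Divide by the smallest (0.0068063 mol): C 1.667, H 1.667, O 1.000
Multiplying each by 3 gives whole numbers: C 5.00, H 5.00, O 3.00
Empirical formula: C5H5O3
Empirical-formula mass = 113.09 g/mol; 452 ÷ 113.09 ≈ 4, so the molecular formula is C20H20O12.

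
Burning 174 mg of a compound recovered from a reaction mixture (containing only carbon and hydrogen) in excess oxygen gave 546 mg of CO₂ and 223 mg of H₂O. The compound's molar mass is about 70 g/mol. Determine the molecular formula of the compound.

mol C = 0.546 g CO₂ ÷ 44.009 g/mol = 0.01241 mol
mol H = 2 × 0.223 g H₂O ÷ 18.015 g/mol = 0.02476 mol
Divide by the smallest (0.01241 mol): C 1.000, H 1.995
Empirical formula: CH2
Empirical-formula mass = 14.03 g/mol; 70 ÷ 14.03 ≈ 5, so the molecular formula is C5H10.

C5H10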